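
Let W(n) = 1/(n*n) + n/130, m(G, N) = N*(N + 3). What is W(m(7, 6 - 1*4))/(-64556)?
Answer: -113/83922800 ≈ -1.3465e-6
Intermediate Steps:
m(G, N) = N*(3 + N)
W(n) = n**(-2) + n/130 (W(n) = n**(-2) + n*(1/130) = n**(-2) + n/130)
W(m(7, 6 - 1*4))/(-64556) = (((6 - 1*4)*(3 + (6 - 1*4)))**(-2) + ((6 - 1*4)*(3 + (6 - 1*4)))/130)/(-64556) = (((6 - 4)*(3 + (6 - 4)))**(-2) + ((6 - 4)*(3 + (6 - 4)))/130)*(-1/64556) = ((2*(3 + 2))**(-2) + (2*(3 + 2))/130)*(-1/64556) = ((2*5)**(-2) + (2*5)/130)*(-1/64556) = (10**(-2) + (1/130)*10)*(-1/64556) = (1/100 + 1/13)*(-1/64556) = (113/1300)*(-1/64556) = -113/83922800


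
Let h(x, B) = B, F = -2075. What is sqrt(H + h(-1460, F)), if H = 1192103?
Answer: 2*sqrt(297507) ≈ 1090.9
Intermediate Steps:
sqrt(H + h(-1460, F)) = sqrt(1192103 - 2075) = sqrt(1190028) = 2*sqrt(297507)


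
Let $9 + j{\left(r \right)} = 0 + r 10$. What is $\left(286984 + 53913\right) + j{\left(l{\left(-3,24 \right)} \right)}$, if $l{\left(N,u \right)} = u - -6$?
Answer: $341188$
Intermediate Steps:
$l{\left(N,u \right)} = 6 + u$ ($l{\left(N,u \right)} = u + 6 = 6 + u$)
$j{\left(r \right)} = -9 + 10 r$ ($j{\left(r \right)} = -9 + \left(0 + r 10\right) = -9 + \left(0 + 10 r\right) = -9 + 10 r$)
$\left(286984 + 53913\right) + j{\left(l{\left(-3,24 \right)} \right)} = \left(286984 + 53913\right) - \left(9 - 10 \left(6 + 24\right)\right) = 340897 + \left(-9 + 10 \cdot 30\right) = 340897 + \left(-9 + 300\right) = 340897 + 291 = 341188$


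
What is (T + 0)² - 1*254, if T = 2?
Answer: -250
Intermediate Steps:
(T + 0)² - 1*254 = (2 + 0)² - 1*254 = 2² - 254 = 4 - 254 = -250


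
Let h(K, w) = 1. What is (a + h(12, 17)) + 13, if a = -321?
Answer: -307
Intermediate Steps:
(a + h(12, 17)) + 13 = (-321 + 1) + 13 = -320 + 13 = -307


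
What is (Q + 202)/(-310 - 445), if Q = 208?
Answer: -82/151 ≈ -0.54305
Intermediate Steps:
(Q + 202)/(-310 - 445) = (208 + 202)/(-310 - 445) = 410/(-755) = 410*(-1/755) = -82/151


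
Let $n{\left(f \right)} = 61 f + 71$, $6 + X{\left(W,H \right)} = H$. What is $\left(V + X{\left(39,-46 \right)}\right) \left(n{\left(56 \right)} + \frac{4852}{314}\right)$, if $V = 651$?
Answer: $\frac{329381115}{157} \approx 2.098 \cdot 10^{6}$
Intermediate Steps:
$X{\left(W,H \right)} = -6 + H$
$n{\left(f \right)} = 71 + 61 f$
$\left(V + X{\left(39,-46 \right)}\right) \left(n{\left(56 \right)} + \frac{4852}{314}\right) = \left(651 - 52\right) \left(\left(71 + 61 \cdot 56\right) + \frac{4852}{314}\right) = \left(651 - 52\right) \left(\left(71 + 3416\right) + 4852 \cdot \frac{1}{314}\right) = 599 \left(3487 + \frac{2426}{157}\right) = 599 \cdot \frac{549885}{157} = \frac{329381115}{157}$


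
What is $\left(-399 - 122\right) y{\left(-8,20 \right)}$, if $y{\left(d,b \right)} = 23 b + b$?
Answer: $-250080$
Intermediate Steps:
$y{\left(d,b \right)} = 24 b$
$\left(-399 - 122\right) y{\left(-8,20 \right)} = \left(-399 - 122\right) 24 \cdot 20 = \left(-521\right) 480 = -250080$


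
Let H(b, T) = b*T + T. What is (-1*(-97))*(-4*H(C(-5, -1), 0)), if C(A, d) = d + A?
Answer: 0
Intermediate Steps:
C(A, d) = A + d
H(b, T) = T + T*b (H(b, T) = T*b + T = T + T*b)
(-1*(-97))*(-4*H(C(-5, -1), 0)) = (-1*(-97))*(-0*(1 + (-5 - 1))) = 97*(-0*(1 - 6)) = 97*(-0*(-5)) = 97*(-4*0) = 97*0 = 0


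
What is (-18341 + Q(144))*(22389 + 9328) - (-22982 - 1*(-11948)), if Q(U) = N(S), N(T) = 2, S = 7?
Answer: -581647029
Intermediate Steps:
Q(U) = 2
(-18341 + Q(144))*(22389 + 9328) - (-22982 - 1*(-11948)) = (-18341 + 2)*(22389 + 9328) - (-22982 - 1*(-11948)) = -18339*31717 - (-22982 + 11948) = -581658063 - 1*(-11034) = -581658063 + 11034 = -581647029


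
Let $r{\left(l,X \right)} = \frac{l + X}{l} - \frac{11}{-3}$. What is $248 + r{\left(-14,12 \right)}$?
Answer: $\frac{5288}{21} \approx 251.81$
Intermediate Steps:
$r{\left(l,X \right)} = \frac{11}{3} + \frac{X + l}{l}$ ($r{\left(l,X \right)} = \frac{X + l}{l} - - \frac{11}{3} = \frac{X + l}{l} + \frac{11}{3} = \frac{11}{3} + \frac{X + l}{l}$)
$248 + r{\left(-14,12 \right)} = 248 + \left(\frac{14}{3} + \frac{12}{-14}\right) = 248 + \left(\frac{14}{3} + 12 \left(- \frac{1}{14}\right)\right) = 248 + \left(\frac{14}{3} - \frac{6}{7}\right) = 248 + \frac{80}{21} = \frac{5288}{21}$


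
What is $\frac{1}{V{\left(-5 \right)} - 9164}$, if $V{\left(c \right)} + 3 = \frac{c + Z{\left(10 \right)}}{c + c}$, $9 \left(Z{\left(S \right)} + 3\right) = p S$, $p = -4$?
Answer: $- \frac{45}{412459} \approx -0.0001091$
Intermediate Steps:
$Z{\left(S \right)} = -3 - \frac{4 S}{9}$ ($Z{\left(S \right)} = -3 + \frac{\left(-4\right) S}{9} = -3 - \frac{4 S}{9}$)
$V{\left(c \right)} = -3 + \frac{- \frac{67}{9} + c}{2 c}$ ($V{\left(c \right)} = -3 + \frac{c - \frac{67}{9}}{c + c} = -3 + \frac{c - \frac{67}{9}}{2 c} = -3 + \left(c - \frac{67}{9}\right) \frac{1}{2 c} = -3 + \left(- \frac{67}{9} + c\right) \frac{1}{2 c} = -3 + \frac{- \frac{67}{9} + c}{2 c}$)
$\frac{1}{V{\left(-5 \right)} - 9164} = \frac{1}{\frac{-67 - -225}{18 \left(-5\right)} - 9164} = \frac{1}{\frac{1}{18} \left(- \frac{1}{5}\right) \left(-67 + 225\right) - 9164} = \frac{1}{\frac{1}{18} \left(- \frac{1}{5}\right) 158 - 9164} = \frac{1}{- \frac{79}{45} - 9164} = \frac{1}{- \frac{412459}{45}} = - \frac{45}{412459}$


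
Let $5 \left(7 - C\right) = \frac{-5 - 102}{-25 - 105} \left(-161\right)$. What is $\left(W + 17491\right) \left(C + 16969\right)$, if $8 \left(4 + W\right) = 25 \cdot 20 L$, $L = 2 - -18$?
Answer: $\frac{207074335099}{650} \approx 3.1858 \cdot 10^{8}$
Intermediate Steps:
$L = 20$ ($L = 2 + 18 = 20$)
$W = 1246$ ($W = -4 + \frac{25 \cdot 20 \cdot 20}{8} = -4 + \frac{500 \cdot 20}{8} = -4 + \frac{1}{8} \cdot 10000 = -4 + 1250 = 1246$)
$C = \frac{21777}{650}$ ($C = 7 - \frac{\frac{-5 - 102}{-25 - 105} \left(-161\right)}{5} = 7 - \frac{- \frac{107}{-130} \left(-161\right)}{5} = 7 - \frac{\left(-107\right) \left(- \frac{1}{130}\right) \left(-161\right)}{5} = 7 - \frac{\frac{107}{130} \left(-161\right)}{5} = 7 - - \frac{17227}{650} = 7 + \frac{17227}{650} = \frac{21777}{650} \approx 33.503$)
$\left(W + 17491\right) \left(C + 16969\right) = \left(1246 + 17491\right) \left(\frac{21777}{650} + 16969\right) = 18737 \cdot \frac{11051627}{650} = \frac{207074335099}{650}$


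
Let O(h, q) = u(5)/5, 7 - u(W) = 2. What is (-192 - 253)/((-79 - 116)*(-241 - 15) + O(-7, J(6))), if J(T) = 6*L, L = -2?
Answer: -445/49921 ≈ -0.0089141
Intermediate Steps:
u(W) = 5 (u(W) = 7 - 1*2 = 7 - 2 = 5)
J(T) = -12 (J(T) = 6*(-2) = -12)
O(h, q) = 1 (O(h, q) = 5/5 = 5*(⅕) = 1)
(-192 - 253)/((-79 - 116)*(-241 - 15) + O(-7, J(6))) = (-192 - 253)/((-79 - 116)*(-241 - 15) + 1) = -445/(-195*(-256) + 1) = -445/(49920 + 1) = -445/49921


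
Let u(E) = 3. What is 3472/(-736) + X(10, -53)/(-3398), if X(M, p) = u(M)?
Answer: -184376/39077 ≈ -4.7183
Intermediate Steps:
X(M, p) = 3
3472/(-736) + X(10, -53)/(-3398) = 3472/(-736) + 3/(-3398) = 3472*(-1/736) + 3*(-1/3398) = -217/46 - 3/3398 = -184376/39077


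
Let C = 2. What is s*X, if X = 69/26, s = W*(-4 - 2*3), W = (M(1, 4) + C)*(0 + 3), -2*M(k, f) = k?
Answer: -3105/26 ≈ -119.42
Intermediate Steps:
M(k, f) = -k/2
W = 9/2 (W = (-½*1 + 2)*(0 + 3) = (-½ + 2)*3 = (3/2)*3 = 9/2 ≈ 4.5000)
s = -45 (s = 9*(-4 - 2*3)/2 = 9*(-4 - 6)/2 = (9/2)*(-10) = -45)
X = 69/26 (X = 69*(1/26) = 69/26 ≈ 2.6538)
s*X = -45*69/26 = -3105/26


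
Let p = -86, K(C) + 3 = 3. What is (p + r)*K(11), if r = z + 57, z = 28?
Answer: 0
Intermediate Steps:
K(C) = 0 (K(C) = -3 + 3 = 0)
r = 85 (r = 28 + 57 = 85)
(p + r)*K(11) = (-86 + 85)*0 = -1*0 = 0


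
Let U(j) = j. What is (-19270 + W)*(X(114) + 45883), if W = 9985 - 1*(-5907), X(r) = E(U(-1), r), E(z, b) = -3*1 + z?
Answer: -154979262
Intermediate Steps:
E(z, b) = -3 + z
X(r) = -4 (X(r) = -3 - 1 = -4)
W = 15892 (W = 9985 + 5907 = 15892)
(-19270 + W)*(X(114) + 45883) = (-19270 + 15892)*(-4 + 45883) = -3378*45879 = -154979262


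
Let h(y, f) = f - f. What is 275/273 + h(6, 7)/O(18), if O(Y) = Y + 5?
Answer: 275/273 ≈ 1.0073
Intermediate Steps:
h(y, f) = 0
O(Y) = 5 + Y
275/273 + h(6, 7)/O(18) = 275/273 + 0/(5 + 18) = 275*(1/273) + 0/23 = 275/273 + 0*(1/23) = 275/273 + 0 = 275/273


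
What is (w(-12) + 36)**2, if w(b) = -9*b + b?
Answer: 17424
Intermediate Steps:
w(b) = -8*b
(w(-12) + 36)**2 = (-8*(-12) + 36)**2 = (96 + 36)**2 = 132**2 = 17424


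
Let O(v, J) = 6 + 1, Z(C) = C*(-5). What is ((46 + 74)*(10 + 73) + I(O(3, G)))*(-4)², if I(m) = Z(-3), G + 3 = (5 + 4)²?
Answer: 159600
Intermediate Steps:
G = 78 (G = -3 + (5 + 4)² = -3 + 9² = -3 + 81 = 78)
Z(C) = -5*C
O(v, J) = 7
I(m) = 15 (I(m) = -5*(-3) = 15)
((46 + 74)*(10 + 73) + I(O(3, G)))*(-4)² = ((46 + 74)*(10 + 73) + 15)*(-4)² = (120*83 + 15)*16 = (9960 + 15)*16 = 9975*16 = 159600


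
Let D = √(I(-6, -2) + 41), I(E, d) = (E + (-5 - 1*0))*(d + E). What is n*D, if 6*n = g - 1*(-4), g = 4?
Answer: 4*√129/3 ≈ 15.144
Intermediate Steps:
n = 4/3 (n = (4 - 1*(-4))/6 = (4 + 4)/6 = (⅙)*8 = 4/3 ≈ 1.3333)
I(E, d) = (-5 + E)*(E + d) (I(E, d) = (E + (-5 + 0))*(E + d) = (E - 5)*(E + d) = (-5 + E)*(E + d))
D = √129 (D = √(((-6)² - 5*(-6) - 5*(-2) - 6*(-2)) + 41) = √((36 + 30 + 10 + 12) + 41) = √(88 + 41) = √129 ≈ 11.358)
n*D = 4*√129/3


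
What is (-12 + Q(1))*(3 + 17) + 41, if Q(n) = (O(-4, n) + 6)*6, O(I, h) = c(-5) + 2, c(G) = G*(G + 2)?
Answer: 2561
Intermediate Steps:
c(G) = G*(2 + G)
O(I, h) = 17 (O(I, h) = -5*(2 - 5) + 2 = -5*(-3) + 2 = 15 + 2 = 17)
Q(n) = 138 (Q(n) = (17 + 6)*6 = 23*6 = 138)
(-12 + Q(1))*(3 + 17) + 41 = (-12 + 138)*(3 + 17) + 41 = 126*20 + 41 = 2520 + 41 = 2561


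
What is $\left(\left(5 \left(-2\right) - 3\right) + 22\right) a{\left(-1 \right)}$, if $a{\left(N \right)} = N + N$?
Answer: $-18$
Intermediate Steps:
$a{\left(N \right)} = 2 N$
$\left(\left(5 \left(-2\right) - 3\right) + 22\right) a{\left(-1 \right)} = \left(\left(5 \left(-2\right) - 3\right) + 22\right) 2 \left(-1\right) = \left(\left(-10 - 3\right) + 22\right) \left(-2\right) = \left(-13 + 22\right) \left(-2\right) = 9 \left(-2\right) = -18$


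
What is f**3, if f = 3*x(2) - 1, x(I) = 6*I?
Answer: 42875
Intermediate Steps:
f = 35 (f = 3*(6*2) - 1 = 3*12 - 1 = 36 - 1 = 35)
f**3 = 35**3 = 42875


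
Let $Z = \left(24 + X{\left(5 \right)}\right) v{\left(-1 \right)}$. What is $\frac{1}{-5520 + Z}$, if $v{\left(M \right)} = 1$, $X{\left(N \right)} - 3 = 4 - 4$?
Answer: $- \frac{1}{5493} \approx -0.00018205$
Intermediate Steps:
$X{\left(N \right)} = 3$ ($X{\left(N \right)} = 3 + \left(4 - 4\right) = 3 + 0 = 3$)
$Z = 27$ ($Z = \left(24 + 3\right) 1 = 27 \cdot 1 = 27$)
$\frac{1}{-5520 + Z} = \frac{1}{-5520 + 27} = \frac{1}{-5493} = - \frac{1}{5493}$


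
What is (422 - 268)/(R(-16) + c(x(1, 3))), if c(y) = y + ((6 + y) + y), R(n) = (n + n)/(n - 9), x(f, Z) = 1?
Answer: 3850/257 ≈ 14.981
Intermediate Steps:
R(n) = 2*n/(-9 + n) (R(n) = (2*n)/(-9 + n) = 2*n/(-9 + n))
c(y) = 6 + 3*y (c(y) = y + (6 + 2*y) = 6 + 3*y)
(422 - 268)/(R(-16) + c(x(1, 3))) = (422 - 268)/(2*(-16)/(-9 - 16) + (6 + 3*1)) = 154/(2*(-16)/(-25) + (6 + 3)) = 154/(2*(-16)*(-1/25) + 9) = 154/(32/25 + 9) = 154/(257/25) = 154*(25/257) = 3850/257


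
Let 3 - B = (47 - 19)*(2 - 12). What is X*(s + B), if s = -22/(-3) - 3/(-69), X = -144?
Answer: -961728/23 ≈ -41814.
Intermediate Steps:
s = 509/69 (s = -22*(-⅓) - 3*(-1/69) = 22/3 + 1/23 = 509/69 ≈ 7.3768)
B = 283 (B = 3 - (47 - 19)*(2 - 12) = 3 - 28*(-10) = 3 - 1*(-280) = 3 + 280 = 283)
X*(s + B) = -144*(509/69 + 283) = -144*20036/69 = -961728/23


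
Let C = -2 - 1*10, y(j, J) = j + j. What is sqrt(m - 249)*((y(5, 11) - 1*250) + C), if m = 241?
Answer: -504*I*sqrt(2) ≈ -712.76*I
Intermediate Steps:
y(j, J) = 2*j
C = -12 (C = -2 - 10 = -12)
sqrt(m - 249)*((y(5, 11) - 1*250) + C) = sqrt(241 - 249)*((2*5 - 1*250) - 12) = sqrt(-8)*((10 - 250) - 12) = (2*I*sqrt(2))*(-240 - 12) = (2*I*sqrt(2))*(-252) = -504*I*sqrt(2)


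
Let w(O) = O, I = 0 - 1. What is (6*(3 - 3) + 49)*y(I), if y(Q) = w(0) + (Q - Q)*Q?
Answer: 0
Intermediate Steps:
I = -1
y(Q) = 0 (y(Q) = 0 + (Q - Q)*Q = 0 + 0*Q = 0 + 0 = 0)
(6*(3 - 3) + 49)*y(I) = (6*(3 - 3) + 49)*0 = (6*0 + 49)*0 = (0 + 49)*0 = 49*0 = 0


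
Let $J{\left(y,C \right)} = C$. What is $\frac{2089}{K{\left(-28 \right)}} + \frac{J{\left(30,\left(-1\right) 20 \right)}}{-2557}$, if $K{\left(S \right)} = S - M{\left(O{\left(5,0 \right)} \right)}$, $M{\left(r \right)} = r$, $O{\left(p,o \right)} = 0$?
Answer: $- \frac{5341013}{71596} \approx -74.599$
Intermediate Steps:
$K{\left(S \right)} = S$ ($K{\left(S \right)} = S - 0 = S + 0 = S$)
$\frac{2089}{K{\left(-28 \right)}} + \frac{J{\left(30,\left(-1\right) 20 \right)}}{-2557} = \frac{2089}{-28} + \frac{\left(-1\right) 20}{-2557} = 2089 \left(- \frac{1}{28}\right) - - \frac{20}{2557} = - \frac{2089}{28} + \frac{20}{2557} = - \frac{5341013}{71596}$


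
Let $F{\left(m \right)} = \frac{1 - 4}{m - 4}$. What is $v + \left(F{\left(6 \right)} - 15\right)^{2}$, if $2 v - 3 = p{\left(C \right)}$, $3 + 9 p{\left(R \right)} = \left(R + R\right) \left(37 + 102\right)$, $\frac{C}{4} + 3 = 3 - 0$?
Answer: $\frac{3283}{12} \approx 273.58$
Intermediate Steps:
$F{\left(m \right)} = - \frac{3}{-4 + m}$
$C = 0$ ($C = -12 + 4 \left(3 - 0\right) = -12 + 4 \left(3 + 0\right) = -12 + 4 \cdot 3 = -12 + 12 = 0$)
$p{\left(R \right)} = - \frac{1}{3} + \frac{278 R}{9}$ ($p{\left(R \right)} = - \frac{1}{3} + \frac{\left(R + R\right) \left(37 + 102\right)}{9} = - \frac{1}{3} + \frac{2 R 139}{9} = - \frac{1}{3} + \frac{278 R}{9}$)
$v = \frac{4}{3}$ ($v = \frac{3}{2} + \frac{- \frac{1}{3} + \frac{278}{9} \cdot 0}{2} = \frac{3}{2} + \frac{- \frac{1}{3} + 0}{2} = \frac{3}{2} + \frac{1}{2} \left(- \frac{1}{3}\right) = \frac{3}{2} - \frac{1}{6} = \frac{4}{3} \approx 1.3333$)
$v + \left(F{\left(6 \right)} - 15\right)^{2} = \frac{4}{3} + \left(- \frac{3}{-4 + 6} - 15\right)^{2} = \frac{4}{3} + \left(- \frac{3}{2} - 15\right)^{2} = \frac{4}{3} + \left(- \frac{33}{2}\right)^{2} = \frac{4}{3} + \frac{1089}{4} = \frac{3283}{12}$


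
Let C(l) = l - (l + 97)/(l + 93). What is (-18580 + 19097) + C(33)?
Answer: 34585/63 ≈ 548.97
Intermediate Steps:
C(l) = l - (97 + l)/(93 + l)
(-18580 + 19097) + C(33) = (-18580 + 19097) + (-97 + 33² + 92*33)/(93 + 33) = 517 + (-97 + 1089 + 3036)/126 = 517 + (1/126)*4028 = 517 + 2014/63 = 34585/63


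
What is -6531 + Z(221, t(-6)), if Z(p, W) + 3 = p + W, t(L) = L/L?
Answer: -6312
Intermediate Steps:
t(L) = 1
Z(p, W) = -3 + W + p (Z(p, W) = -3 + (p + W) = -3 + (W + p) = -3 + W + p)
-6531 + Z(221, t(-6)) = -6531 + (-3 + 1 + 221) = -6531 + 219 = -6312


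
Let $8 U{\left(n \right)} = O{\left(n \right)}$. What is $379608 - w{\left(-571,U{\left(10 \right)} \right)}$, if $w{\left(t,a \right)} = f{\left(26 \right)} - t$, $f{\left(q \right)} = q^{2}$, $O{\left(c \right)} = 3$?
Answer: $378361$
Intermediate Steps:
$U{\left(n \right)} = \frac{3}{8}$ ($U{\left(n \right)} = \frac{1}{8} \cdot 3 = \frac{3}{8}$)
$w{\left(t,a \right)} = 676 - t$ ($w{\left(t,a \right)} = 26^{2} - t = 676 - t$)
$379608 - w{\left(-571,U{\left(10 \right)} \right)} = 379608 - \left(676 - -571\right) = 379608 - \left(676 + 571\right) = 379608 - 1247 = 378361$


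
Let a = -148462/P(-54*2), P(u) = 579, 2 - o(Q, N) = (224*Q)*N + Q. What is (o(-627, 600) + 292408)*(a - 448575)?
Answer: -7325123664043973/193 ≈ -3.7954e+13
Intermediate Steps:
o(Q, N) = 2 - Q - 224*N*Q (o(Q, N) = 2 - ((224*Q)*N + Q) = 2 - (224*N*Q + Q) = 2 - (Q + 224*N*Q) = 2 + (-Q - 224*N*Q) = 2 - Q - 224*N*Q)
a = -148462/579 ≈ -256.41
(o(-627, 600) + 292408)*(a - 448575) = ((2 - 1*(-627) - 224*600*(-627)) + 292408)*(-148462/579 - 448575) = ((2 + 627 + 84268800) + 292408)*(-259873387/579) = (84269429 + 292408)*(-259873387/579) = 84561837*(-259873387/579) = -7325123664043973/193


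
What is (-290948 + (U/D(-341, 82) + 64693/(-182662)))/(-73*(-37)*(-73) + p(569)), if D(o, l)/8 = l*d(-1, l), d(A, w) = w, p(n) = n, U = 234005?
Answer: 1429372149692369/965891299591808 ≈ 1.4798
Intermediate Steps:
D(o, l) = 8*l² (D(o, l) = 8*(l*l) = 8*l²)
(-290948 + (U/D(-341, 82) + 64693/(-182662)))/(-73*(-37)*(-73) + p(569)) = (-290948 + (234005/((8*82²)) + 64693/(-182662)))/(-73*(-37)*(-73) + 569) = (-290948 + (234005/((8*6724)) + 64693*(-1/182662)))/(2701*(-73) + 569) = (-290948 + (234005/53792 - 64693/182662))/(-197173 + 569) = (-290948 + (234005*(1/53792) - 64693/182662))/(-196604) = (-290948 + (234005/53792 - 64693/182662))*(-1/196604) = (-290948 + 19631927727/4912877152)*(-1/196604) = -1429372149692369/4912877152*(-1/196604) = 1429372149692369/965891299591808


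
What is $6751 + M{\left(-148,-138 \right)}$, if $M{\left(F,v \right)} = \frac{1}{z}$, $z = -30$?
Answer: $\frac{202529}{30} \approx 6751.0$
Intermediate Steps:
$M{\left(F,v \right)} = - \frac{1}{30}$ ($M{\left(F,v \right)} = \frac{1}{-30} = - \frac{1}{30}$)
$6751 + M{\left(-148,-138 \right)} = 6751 - \frac{1}{30} = \frac{202529}{30}$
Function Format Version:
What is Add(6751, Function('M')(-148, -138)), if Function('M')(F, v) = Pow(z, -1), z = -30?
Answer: Rational(202529, 30) ≈ 6751.0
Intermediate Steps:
Function('M')(F, v) = Rational(-1, 30) (Function('M')(F, v) = Pow(-30, -1) = Rational(-1, 30))
Add(6751, Function('M')(-148, -138)) = Add(6751, Rational(-1, 30)) = Rational(202529, 30)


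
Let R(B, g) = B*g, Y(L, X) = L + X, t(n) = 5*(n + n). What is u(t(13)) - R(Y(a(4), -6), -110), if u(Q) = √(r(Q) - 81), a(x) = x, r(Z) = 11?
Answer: -220 + I*√70 ≈ -220.0 + 8.3666*I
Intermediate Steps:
t(n) = 10*n (t(n) = 5*(2*n) = 10*n)
u(Q) = I*√70 (u(Q) = √(11 - 81) = √(-70) = I*√70)
u(t(13)) - R(Y(a(4), -6), -110) = I*√70 - (4 - 6)*(-110) = I*√70 - (-2)*(-110) = I*√70 - 1*220 = I*√70 - 220 = -220 + I*√70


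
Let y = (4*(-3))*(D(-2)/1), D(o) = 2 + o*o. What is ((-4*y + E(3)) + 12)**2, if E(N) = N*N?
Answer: 95481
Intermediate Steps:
D(o) = 2 + o**2
E(N) = N**2
y = -72 (y = (4*(-3))*((2 + (-2)**2)/1) = -12*(2 + 4) = -72 ≈ -72.000)
((-4*y + E(3)) + 12)**2 = ((-4*(-72) + 3**2) + 12)**2 = ((288 + 9) + 12)**2 = (297 + 12)**2 = 309**2 = 95481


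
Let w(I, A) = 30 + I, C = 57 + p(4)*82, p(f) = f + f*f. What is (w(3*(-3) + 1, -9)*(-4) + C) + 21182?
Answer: 22791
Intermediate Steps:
p(f) = f + f²
C = 1697 (C = 57 + (4*(1 + 4))*82 = 57 + (4*5)*82 = 57 + 20*82 = 57 + 1640 = 1697)
(w(3*(-3) + 1, -9)*(-4) + C) + 21182 = ((30 + (3*(-3) + 1))*(-4) + 1697) + 21182 = ((30 + (-9 + 1))*(-4) + 1697) + 21182 = ((30 - 8)*(-4) + 1697) + 21182 = (22*(-4) + 1697) + 21182 = (-88 + 1697) + 21182 = 1609 + 21182 = 22791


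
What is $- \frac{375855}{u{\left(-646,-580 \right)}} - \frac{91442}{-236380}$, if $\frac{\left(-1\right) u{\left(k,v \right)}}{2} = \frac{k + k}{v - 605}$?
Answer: $\frac{26320273273157}{152701480} \approx 1.7236 \cdot 10^{5}$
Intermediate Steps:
$u{\left(k,v \right)} = - \frac{4 k}{-605 + v}$ ($u{\left(k,v \right)} = - 2 \frac{k + k}{v - 605} = - 2 \frac{2 k}{-605 + v} = - \frac{4 k}{-605 + v}$)
$- \frac{375855}{u{\left(-646,-580 \right)}} - \frac{91442}{-236380} = - \frac{375855}{\left(-4\right) \left(-646\right) \frac{1}{-605 - 580}} - \frac{91442}{-236380} = - \frac{375855}{\left(-4\right) \left(-646\right) \frac{1}{-1185}} - - \frac{45721}{118190} = - \frac{375855}{\left(-4\right) \left(-646\right) \left(- \frac{1}{1185}\right)} + \frac{45721}{118190} = - \frac{375855}{- \frac{2584}{1185}} + \frac{45721}{118190} = \left(-375855\right) \left(- \frac{1185}{2584}\right) + \frac{45721}{118190} = \frac{445388175}{2584} + \frac{45721}{118190} = \frac{26320273273157}{152701480}$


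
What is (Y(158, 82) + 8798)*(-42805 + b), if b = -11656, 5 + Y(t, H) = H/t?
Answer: -37833403168/79 ≈ -4.7890e+8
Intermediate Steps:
Y(t, H) = -5 + H/t
(Y(158, 82) + 8798)*(-42805 + b) = ((-5 + 82/158) + 8798)*(-42805 - 11656) = ((-5 + 82*(1/158)) + 8798)*(-54461) = ((-5 + 41/79) + 8798)*(-54461) = (-354/79 + 8798)*(-54461) = (694688/79)*(-54461) = -37833403168/79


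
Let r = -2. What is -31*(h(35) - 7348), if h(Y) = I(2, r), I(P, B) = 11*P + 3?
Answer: 227013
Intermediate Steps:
I(P, B) = 3 + 11*P
h(Y) = 25 (h(Y) = 3 + 11*2 = 3 + 22 = 25)
-31*(h(35) - 7348) = -31*(25 - 7348) = -31*(-7323) = 227013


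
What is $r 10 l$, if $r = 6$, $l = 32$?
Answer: $1920$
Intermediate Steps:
$r 10 l = 6 \cdot 10 \cdot 32 = 60 \cdot 32 = 1920$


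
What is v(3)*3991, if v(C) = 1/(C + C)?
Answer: 3991/6 ≈ 665.17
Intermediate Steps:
v(C) = 1/(2*C)
v(3)*3991 = ((½)/3)*3991 = ((½)*(⅓))*3991 = (⅙)*3991 = 3991/6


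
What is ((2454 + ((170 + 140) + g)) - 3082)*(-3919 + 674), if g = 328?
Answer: -32450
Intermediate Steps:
((2454 + ((170 + 140) + g)) - 3082)*(-3919 + 674) = ((2454 + ((170 + 140) + 328)) - 3082)*(-3919 + 674) = ((2454 + (310 + 328)) - 3082)*(-3245) = ((2454 + 638) - 3082)*(-3245) = (3092 - 3082)*(-3245) = 10*(-3245) = -32450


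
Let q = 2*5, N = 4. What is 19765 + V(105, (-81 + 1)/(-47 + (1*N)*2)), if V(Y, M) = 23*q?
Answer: 19995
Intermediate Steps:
q = 10
V(Y, M) = 230 (V(Y, M) = 23*10 = 230)
19765 + V(105, (-81 + 1)/(-47 + (1*N)*2)) = 19765 + 230 = 19995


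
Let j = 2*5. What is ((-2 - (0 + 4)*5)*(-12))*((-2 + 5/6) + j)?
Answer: 2332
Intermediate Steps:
j = 10
((-2 - (0 + 4)*5)*(-12))*((-2 + 5/6) + j) = ((-2 - (0 + 4)*5)*(-12))*((-2 + 5/6) + 10) = ((-2 - 4*5)*(-12))*((-2 + 5*(1/6)) + 10) = ((-2 - 1*20)*(-12))*((-2 + 5/6) + 10) = ((-2 - 20)*(-12))*(-7/6 + 10) = -22*(-12)*(53/6) = 264*(53/6) = 2332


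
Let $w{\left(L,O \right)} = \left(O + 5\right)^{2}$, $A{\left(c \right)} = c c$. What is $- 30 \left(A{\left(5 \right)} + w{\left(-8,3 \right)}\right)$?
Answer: $-2670$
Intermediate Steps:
$A{\left(c \right)} = c^{2}$
$w{\left(L,O \right)} = \left(5 + O\right)^{2}$
$- 30 \left(A{\left(5 \right)} + w{\left(-8,3 \right)}\right) = - 30 \left(5^{2} + \left(5 + 3\right)^{2}\right) = - 30 \left(25 + 8^{2}\right) = - 30 \left(25 + 64\right) = \left(-30\right) 89 = -2670$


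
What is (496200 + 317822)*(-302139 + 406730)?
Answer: 85139375002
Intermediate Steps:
(496200 + 317822)*(-302139 + 406730) = 814022*104591 = 85139375002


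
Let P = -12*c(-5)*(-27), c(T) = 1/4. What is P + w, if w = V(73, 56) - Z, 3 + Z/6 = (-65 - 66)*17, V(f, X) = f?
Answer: 13534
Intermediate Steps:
c(T) = ¼ (c(T) = 1*(¼) = ¼)
P = 81 (P = -12*¼*(-27) = -3*(-27) = 81)
Z = -13380 (Z = -18 + 6*((-65 - 66)*17) = -18 + 6*(-131*17) = -18 + 6*(-2227) = -18 - 13362 = -13380)
w = 13453 (w = 73 - 1*(-13380) = 73 + 13380 = 13453)
P + w = 81 + 13453 = 13534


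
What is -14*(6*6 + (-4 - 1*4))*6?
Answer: -2352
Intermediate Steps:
-14*(6*6 + (-4 - 1*4))*6 = -14*(36 + (-4 - 4))*6 = -14*(36 - 8)*6 = -14*28*6 = -392*6 = -2352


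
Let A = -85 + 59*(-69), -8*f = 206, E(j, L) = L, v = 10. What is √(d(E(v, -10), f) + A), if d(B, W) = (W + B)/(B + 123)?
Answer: I*√212288015/226 ≈ 64.469*I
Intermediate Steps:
f = -103/4 (f = -⅛*206 = -103/4 ≈ -25.750)
d(B, W) = (B + W)/(123 + B)
A = -4156 (A = -85 - 4071 = -4156)
√(d(E(v, -10), f) + A) = √((-10 - 103/4)/(123 - 10) - 4156) = √(-143/4/113 - 4156) = √((1/113)*(-143/4) - 4156) = √(-143/452 - 4156) = √(-1878655/452) = I*√212288015/226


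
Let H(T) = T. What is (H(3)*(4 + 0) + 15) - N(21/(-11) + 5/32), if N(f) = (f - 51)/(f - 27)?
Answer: 254698/10121 ≈ 25.165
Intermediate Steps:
N(f) = (-51 + f)/(-27 + f)
(H(3)*(4 + 0) + 15) - N(21/(-11) + 5/32) = (3*(4 + 0) + 15) - (-51 + (21/(-11) + 5/32))/(-27 + (21/(-11) + 5/32)) = (3*4 + 15) - (-51 + (21*(-1/11) + 5*(1/32)))/(-27 + (21*(-1/11) + 5*(1/32))) = (12 + 15) - (-51 + (-21/11 + 5/32))/(-27 + (-21/11 + 5/32)) = 27 - (-51 - 617/352)/(-27 - 617/352) = 27 - (-18569)/((-10121/352)*352) = 27 - (-352)*(-18569)/(10121*352) = 27 - 1*18569/10121 = 27 - 18569/10121 = 254698/10121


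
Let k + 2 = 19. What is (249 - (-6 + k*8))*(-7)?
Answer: -833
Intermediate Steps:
k = 17 (k = -2 + 19 = 17)
(249 - (-6 + k*8))*(-7) = (249 - (-6 + 17*8))*(-7) = (249 - (-6 + 136))*(-7) = (249 - 1*130)*(-7) = (249 - 130)*(-7) = 119*(-7) = -833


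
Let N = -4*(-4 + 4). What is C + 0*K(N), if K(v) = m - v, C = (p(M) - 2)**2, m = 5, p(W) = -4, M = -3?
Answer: 36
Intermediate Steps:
N = 0 (N = -4*0 = 0)
C = 36 (C = (-4 - 2)**2 = (-6)**2 = 36)
K(v) = 5 - v
C + 0*K(N) = 36 + 0*(5 - 1*0) = 36 + 0*(5 + 0) = 36 + 0*5 = 36 + 0 = 36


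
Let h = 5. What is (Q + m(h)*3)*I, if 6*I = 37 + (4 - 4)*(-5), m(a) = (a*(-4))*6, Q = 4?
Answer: -6586/3 ≈ -2195.3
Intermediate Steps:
m(a) = -24*a (m(a) = -4*a*6 = -24*a)
I = 37/6 (I = (37 + (4 - 4)*(-5))/6 = (37 + 0*(-5))/6 = (37 + 0)/6 = (⅙)*37 = 37/6 ≈ 6.1667)
(Q + m(h)*3)*I = (4 - 24*5*3)*(37/6) = (4 - 120*3)*(37/6) = (4 - 360)*(37/6) = -356*37/6 = -6586/3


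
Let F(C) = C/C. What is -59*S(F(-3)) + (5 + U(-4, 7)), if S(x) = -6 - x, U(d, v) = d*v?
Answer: 390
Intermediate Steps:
F(C) = 1
-59*S(F(-3)) + (5 + U(-4, 7)) = -59*(-6 - 1*1) + (5 - 4*7) = -59*(-6 - 1) + (5 - 28) = -59*(-7) - 23 = 413 - 23 = 390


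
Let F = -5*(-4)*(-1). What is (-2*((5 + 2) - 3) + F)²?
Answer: 784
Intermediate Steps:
F = -20 (F = 20*(-1) = -20)
(-2*((5 + 2) - 3) + F)² = (-2*((5 + 2) - 3) - 20)² = (-2*(7 - 3) - 20)² = (-2*4 - 20)² = (-8 - 20)² = (-28)² = 784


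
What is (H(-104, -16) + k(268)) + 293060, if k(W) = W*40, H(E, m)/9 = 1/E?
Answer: 31593111/104 ≈ 3.0378e+5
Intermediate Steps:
H(E, m) = 9/E
k(W) = 40*W
(H(-104, -16) + k(268)) + 293060 = (9/(-104) + 40*268) + 293060 = (9*(-1/104) + 10720) + 293060 = (-9/104 + 10720) + 293060 = 1114871/104 + 293060 = 31593111/104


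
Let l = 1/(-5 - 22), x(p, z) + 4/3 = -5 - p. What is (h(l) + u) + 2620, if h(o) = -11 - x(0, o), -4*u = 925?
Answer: 28609/12 ≈ 2384.1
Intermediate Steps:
x(p, z) = -19/3 - p (x(p, z) = -4/3 + (-5 - p) = -19/3 - p)
u = -925/4 (u = -¼*925 = -925/4 ≈ -231.25)
l = -1/27 (l = 1/(-27) = -1/27 ≈ -0.037037)
h(o) = -14/3 (h(o) = -11 - (-19/3 - 1*0) = -11 - (-19/3 + 0) = -11 - 1*(-19/3) = -11 + 19/3 = -14/3)
(h(l) + u) + 2620 = (-14/3 - 925/4) + 2620 = -2831/12 + 2620 = 28609/12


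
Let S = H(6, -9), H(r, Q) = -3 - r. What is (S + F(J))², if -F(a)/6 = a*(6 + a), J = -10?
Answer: 62001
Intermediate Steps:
S = -9 (S = -3 - 1*6 = -3 - 6 = -9)
F(a) = -6*a*(6 + a)
(S + F(J))² = (-9 - 6*(-10)*(6 - 10))² = (-9 - 6*(-10)*(-4))² = (-9 - 240)² = (-249)² = 62001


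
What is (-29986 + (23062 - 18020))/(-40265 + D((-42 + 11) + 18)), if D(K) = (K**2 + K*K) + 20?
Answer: 24944/39907 ≈ 0.62505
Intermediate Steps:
D(K) = 20 + 2*K**2 (D(K) = (K**2 + K**2) + 20 = 2*K**2 + 20 = 20 + 2*K**2)
(-29986 + (23062 - 18020))/(-40265 + D((-42 + 11) + 18)) = (-29986 + (23062 - 18020))/(-40265 + (20 + 2*((-42 + 11) + 18)**2)) = (-29986 + 5042)/(-40265 + (20 + 2*(-31 + 18)**2)) = -24944/(-40265 + (20 + 2*(-13)**2)) = -24944/(-40265 + (20 + 2*169)) = -24944/(-40265 + (20 + 338)) = -24944/(-40265 + 358) = -24944/(-39907) = -24944*(-1/39907) = 24944/39907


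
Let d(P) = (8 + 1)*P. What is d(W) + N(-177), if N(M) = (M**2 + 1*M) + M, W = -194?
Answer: 29229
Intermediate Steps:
N(M) = M**2 + 2*M (N(M) = (M**2 + M) + M = (M + M**2) + M = M**2 + 2*M)
d(P) = 9*P
d(W) + N(-177) = 9*(-194) - 177*(2 - 177) = -1746 - 177*(-175) = -1746 + 30975 = 29229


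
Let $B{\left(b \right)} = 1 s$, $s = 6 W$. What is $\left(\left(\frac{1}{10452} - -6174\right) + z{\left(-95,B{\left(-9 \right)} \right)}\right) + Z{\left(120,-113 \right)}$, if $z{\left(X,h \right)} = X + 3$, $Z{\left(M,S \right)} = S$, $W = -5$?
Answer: $\frac{62387989}{10452} \approx 5969.0$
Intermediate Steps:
$s = -30$ ($s = 6 \left(-5\right) = -30$)
$B{\left(b \right)} = -30$ ($B{\left(b \right)} = 1 \left(-30\right) = -30$)
$z{\left(X,h \right)} = 3 + X$
$\left(\left(\frac{1}{10452} - -6174\right) + z{\left(-95,B{\left(-9 \right)} \right)}\right) + Z{\left(120,-113 \right)} = \left(\left(\frac{1}{10452} - -6174\right) + \left(3 - 95\right)\right) - 113 = \left(\left(\frac{1}{10452} + 6174\right) - 92\right) - 113 = \left(\frac{64530649}{10452} - 92\right) - 113 = \frac{63569065}{10452} - 113 = \frac{62387989}{10452}$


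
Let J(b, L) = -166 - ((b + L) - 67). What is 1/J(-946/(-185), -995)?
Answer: 185/164814 ≈ 0.0011225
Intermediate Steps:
J(b, L) = -99 - L - b (J(b, L) = -166 - ((L + b) - 67) = -166 - (-67 + L + b) = -166 + (67 - L - b) = -99 - L - b)
1/J(-946/(-185), -995) = 1/(-99 - 1*(-995) - (-946)/(-185)) = 1/(-99 + 995 - (-946)*(-1)/185) = 1/(-99 + 995 - 1*946/185) = 1/(-99 + 995 - 946/185) = 1/(164814/185) = 185/164814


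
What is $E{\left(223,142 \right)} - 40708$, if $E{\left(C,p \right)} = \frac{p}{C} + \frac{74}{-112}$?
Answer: $- \frac{508361803}{12488} \approx -40708.0$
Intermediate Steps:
$E{\left(C,p \right)} = - \frac{37}{56} + \frac{p}{C}$ ($E{\left(C,p \right)} = \frac{p}{C} + 74 \left(- \frac{1}{112}\right) = \frac{p}{C} - \frac{37}{56} = - \frac{37}{56} + \frac{p}{C}$)
$E{\left(223,142 \right)} - 40708 = \left(- \frac{37}{56} + \frac{142}{223}\right) - 40708 = - \frac{299}{12488} - 40708 = - \frac{508361803}{12488}$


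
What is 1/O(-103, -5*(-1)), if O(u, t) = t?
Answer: ⅕ ≈ 0.20000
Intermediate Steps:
1/O(-103, -5*(-1)) = 1/(-5*(-1)) = 1/5 = ⅕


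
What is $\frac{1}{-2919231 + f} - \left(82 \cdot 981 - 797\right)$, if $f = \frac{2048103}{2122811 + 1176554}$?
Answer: $- \frac{767109302898484105}{9631606540212} \approx -79645.0$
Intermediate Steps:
$f = \frac{2048103}{3299365} \approx 0.62076$
$\frac{1}{-2919231 + f} - \left(82 \cdot 981 - 797\right) = \frac{1}{-2919231 + \frac{2048103}{3299365}} - \left(82 \cdot 981 - 797\right) = \frac{1}{- \frac{9631606540212}{3299365}} - \left(80442 - 797\right) = - \frac{3299365}{9631606540212} - 79645 = - \frac{767109302898484105}{9631606540212}$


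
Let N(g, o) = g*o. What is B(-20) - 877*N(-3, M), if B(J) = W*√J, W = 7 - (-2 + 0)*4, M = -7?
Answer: -18417 + 30*I*√5 ≈ -18417.0 + 67.082*I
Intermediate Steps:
W = 15 (W = 7 - (-2)*4 = 7 - 1*(-8) = 7 + 8 = 15)
B(J) = 15*√J
B(-20) - 877*N(-3, M) = 15*√(-20) - (-2631)*(-7) = 15*(2*I*√5) - 877*21 = 30*I*√5 - 18417 = -18417 + 30*I*√5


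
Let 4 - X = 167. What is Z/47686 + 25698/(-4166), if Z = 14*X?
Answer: -308735410/49664969 ≈ -6.2164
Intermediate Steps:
X = -163 (X = 4 - 1*167 = 4 - 167 = -163)
Z = -2282 (Z = 14*(-163) = -2282)
Z/47686 + 25698/(-4166) = -2282/47686 + 25698/(-4166) = -2282*1/47686 + 25698*(-1/4166) = -1141/23843 - 12849/2083 = -308735410/49664969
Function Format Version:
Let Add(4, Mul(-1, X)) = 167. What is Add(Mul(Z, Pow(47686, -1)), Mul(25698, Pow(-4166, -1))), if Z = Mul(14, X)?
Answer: Rational(-308735410, 49664969) ≈ -6.2164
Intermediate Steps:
X = -163 (X = Add(4, Mul(-1, 167)) = Add(4, -167) = -163)
Z = -2282 (Z = Mul(14, -163) = -2282)
Add(Mul(Z, Pow(47686, -1)), Mul(25698, Pow(-4166, -1))) = Add(Mul(-2282, Pow(47686, -1)), Mul(25698, Pow(-4166, -1))) = Add(Mul(-2282, Rational(1, 47686)), Mul(25698, Rational(-1, 4166))) = Add(Rational(-1141, 23843), Rational(-12849, 2083)) = Rational(-308735410, 49664969)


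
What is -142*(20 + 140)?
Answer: -22720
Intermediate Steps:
-142*(20 + 140) = -142*160 = -22720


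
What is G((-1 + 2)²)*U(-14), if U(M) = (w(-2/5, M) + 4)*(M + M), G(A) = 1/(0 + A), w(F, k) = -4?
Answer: 0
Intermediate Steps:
G(A) = 1/A
U(M) = 0 (U(M) = (-4 + 4)*(M + M) = 0*(2*M) = 0)
G((-1 + 2)²)*U(-14) = 0/(-1 + 2)² = 0/1² = 0/1 = 1*0 = 0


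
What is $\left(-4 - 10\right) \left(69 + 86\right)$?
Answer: $-2170$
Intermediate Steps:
$\left(-4 - 10\right) \left(69 + 86\right) = \left(-4 - 10\right) 155 = \left(-14\right) 155 = -2170$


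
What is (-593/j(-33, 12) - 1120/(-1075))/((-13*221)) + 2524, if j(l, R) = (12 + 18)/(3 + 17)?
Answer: 4677440858/1853085 ≈ 2524.1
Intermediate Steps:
j(l, R) = 3/2 (j(l, R) = 30/20 = 30*(1/20) = 3/2)
(-593/j(-33, 12) - 1120/(-1075))/((-13*221)) + 2524 = (-593/3/2 - 1120/(-1075))/((-13*221)) + 2524 = (-593*⅔ - 1120*(-1/1075))/(-2873) + 2524 = (-1186/3 + 224/215)*(-1/2873) + 2524 = -254318/645*(-1/2873) + 2524 = 254318/1853085 + 2524 = 4677440858/1853085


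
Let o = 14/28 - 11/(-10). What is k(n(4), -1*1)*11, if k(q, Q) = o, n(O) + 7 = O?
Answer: 88/5 ≈ 17.600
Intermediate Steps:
n(O) = -7 + O
o = 8/5 (o = 14*(1/28) - 11*(-1/10) = 1/2 + 11/10 = 8/5 ≈ 1.6000)
k(q, Q) = 8/5
k(n(4), -1*1)*11 = (8/5)*11 = 88/5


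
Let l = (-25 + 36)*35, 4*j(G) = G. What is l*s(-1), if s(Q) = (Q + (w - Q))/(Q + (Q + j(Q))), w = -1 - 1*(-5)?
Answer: -6160/9 ≈ -684.44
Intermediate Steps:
j(G) = G/4
w = 4 (w = -1 + 5 = 4)
l = 385 (l = 11*35 = 385)
s(Q) = 16/(9*Q) (s(Q) = (Q + (4 - Q))/(Q + (Q + Q/4)) = 4/(Q + 5*Q/4) = 4/((9*Q/4)) = 4*(4/(9*Q)) = 16/(9*Q))
l*s(-1) = 385*((16/9)/(-1)) = 385*((16/9)*(-1)) = 385*(-16/9) = -6160/9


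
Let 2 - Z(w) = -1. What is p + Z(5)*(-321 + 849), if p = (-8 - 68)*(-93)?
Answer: 8652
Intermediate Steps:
Z(w) = 3 (Z(w) = 2 - 1*(-1) = 2 + 1 = 3)
p = 7068 (p = -76*(-93) = 7068)
p + Z(5)*(-321 + 849) = 7068 + 3*(-321 + 849) = 7068 + 3*528 = 7068 + 1584 = 8652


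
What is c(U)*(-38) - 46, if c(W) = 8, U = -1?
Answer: -350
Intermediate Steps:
c(U)*(-38) - 46 = 8*(-38) - 46 = -304 - 46 = -350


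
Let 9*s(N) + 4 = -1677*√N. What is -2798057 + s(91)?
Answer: -25182517/9 - 559*√91/3 ≈ -2.7998e+6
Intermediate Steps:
s(N) = -4/9 - 559*√N/3 (s(N) = -4/9 + (-1677*√N)/9 = -4/9 - 559*√N/3)
-2798057 + s(91) = -2798057 + (-4/9 - 559*√91/3) = -25182517/9 - 559*√91/3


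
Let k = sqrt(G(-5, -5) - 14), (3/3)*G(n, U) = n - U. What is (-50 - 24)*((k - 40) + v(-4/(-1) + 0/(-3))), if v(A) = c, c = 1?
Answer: 2886 - 74*I*sqrt(14) ≈ 2886.0 - 276.88*I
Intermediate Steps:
v(A) = 1
G(n, U) = n - U
k = I*sqrt(14) (k = sqrt((-5 - 1*(-5)) - 14) = sqrt((-5 + 5) - 14) = sqrt(0 - 14) = sqrt(-14) = I*sqrt(14) ≈ 3.7417*I)
(-50 - 24)*((k - 40) + v(-4/(-1) + 0/(-3))) = (-50 - 24)*((I*sqrt(14) - 40) + 1) = -74*((-40 + I*sqrt(14)) + 1) = -74*(-39 + I*sqrt(14)) = 2886 - 74*I*sqrt(14)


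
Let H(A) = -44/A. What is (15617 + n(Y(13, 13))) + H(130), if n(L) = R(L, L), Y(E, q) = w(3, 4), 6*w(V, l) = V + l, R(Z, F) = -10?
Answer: 1014433/65 ≈ 15607.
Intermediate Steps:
w(V, l) = V/6 + l/6 (w(V, l) = (V + l)/6 = V/6 + l/6)
Y(E, q) = 7/6 (Y(E, q) = (⅙)*3 + (⅙)*4 = ½ + ⅔ = 7/6)
n(L) = -10
(15617 + n(Y(13, 13))) + H(130) = (15617 - 10) - 44/130 = 15607 - 44*1/130 = 15607 - 22/65 = 1014433/65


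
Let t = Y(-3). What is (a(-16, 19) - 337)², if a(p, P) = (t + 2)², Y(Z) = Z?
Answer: 112896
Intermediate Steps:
t = -3
a(p, P) = 1 (a(p, P) = (-3 + 2)² = (-1)² = 1)
(a(-16, 19) - 337)² = (1 - 337)² = (-336)² = 112896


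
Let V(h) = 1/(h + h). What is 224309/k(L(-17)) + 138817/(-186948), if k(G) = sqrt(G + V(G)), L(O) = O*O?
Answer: -138817/186948 + 3813253*sqrt(334086)/167043 ≈ 13194.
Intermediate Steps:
V(h) = 1/(2*h)
L(O) = O**2
k(G) = sqrt(G + 1/(2*G))
224309/k(L(-17)) + 138817/(-186948) = 224309/((sqrt(2/((-17)**2) + 4*(-17)**2)/2)) + 138817/(-186948) = 224309/((sqrt(2/289 + 4*289)/2)) + 138817*(-1/186948) = 224309/((sqrt(2*(1/289) + 1156)/2)) - 138817/186948 = 224309/((sqrt(2/289 + 1156)/2)) - 138817/186948 = 224309/((sqrt(334086/289)/2)) - 138817/186948 = 224309/(((sqrt(334086)/17)/2)) - 138817/186948 = 224309/((sqrt(334086)/34)) - 138817/186948 = 224309*(17*sqrt(334086)/167043) - 138817/186948 = 3813253*sqrt(334086)/167043 - 138817/186948 = -138817/186948 + 3813253*sqrt(334086)/167043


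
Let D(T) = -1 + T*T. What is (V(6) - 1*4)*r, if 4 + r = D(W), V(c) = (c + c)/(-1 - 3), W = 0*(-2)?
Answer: 35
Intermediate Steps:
W = 0
V(c) = -c/2 (V(c) = (2*c)/(-4) = (2*c)*(-1/4) = -c/2)
D(T) = -1 + T**2
r = -5 (r = -4 + (-1 + 0**2) = -4 + (-1 + 0) = -4 - 1 = -5)
(V(6) - 1*4)*r = (-1/2*6 - 1*4)*(-5) = (-3 - 4)*(-5) = -7*(-5) = 35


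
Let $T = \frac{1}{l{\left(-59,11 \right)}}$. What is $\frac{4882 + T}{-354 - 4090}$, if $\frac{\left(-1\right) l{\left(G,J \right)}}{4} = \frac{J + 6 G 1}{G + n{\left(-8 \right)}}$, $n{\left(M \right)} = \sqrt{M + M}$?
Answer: $- \frac{6698045}{6097168} - \frac{i}{1524292} \approx -1.0986 - 6.5604 \cdot 10^{-7} i$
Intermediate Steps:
$n{\left(M \right)} = \sqrt{2} \sqrt{M}$ ($n{\left(M \right)} = \sqrt{2 M} = \sqrt{2} \sqrt{M}$)
$l{\left(G,J \right)} = - \frac{4 \left(J + 6 G\right)}{G + 4 i}$ ($l{\left(G,J \right)} = - 4 \frac{J + 6 G 1}{G + \sqrt{2} \sqrt{-8}} = - 4 \frac{J + 6 G}{G + \sqrt{2} \cdot 2 i \sqrt{2}} = - 4 \frac{J + 6 G}{G + 4 i} = - \frac{4 \left(J + 6 G\right)}{G + 4 i}$)
$T = \frac{3497 \left(- \frac{80948}{3497} + \frac{5488 i}{3497}\right)}{1882384}$ ($T = \frac{1}{4 \frac{1}{-59 + 4 i} \left(\left(-1\right) 11 - -354\right)} = \frac{1}{4 \frac{-59 - 4 i}{3497} \left(-11 + 354\right)} = \frac{1}{4 \frac{-59 - 4 i}{3497} \cdot 343} = \frac{1}{- \frac{80948}{3497} - \frac{5488 i}{3497}} = \frac{3497 \left(- \frac{80948}{3497} + \frac{5488 i}{3497}\right)}{1882384} \approx -0.043003 + 0.0029155 i$)
$\frac{4882 + T}{-354 - 4090} = \frac{4882 - \left(\frac{59}{1372} - \frac{i}{343}\right)}{-354 - 4090} = \frac{\frac{6698045}{1372} + \frac{i}{343}}{-4444} = \left(\frac{6698045}{1372} + \frac{i}{343}\right) \left(- \frac{1}{4444}\right) = - \frac{6698045}{6097168} - \frac{i}{1524292}$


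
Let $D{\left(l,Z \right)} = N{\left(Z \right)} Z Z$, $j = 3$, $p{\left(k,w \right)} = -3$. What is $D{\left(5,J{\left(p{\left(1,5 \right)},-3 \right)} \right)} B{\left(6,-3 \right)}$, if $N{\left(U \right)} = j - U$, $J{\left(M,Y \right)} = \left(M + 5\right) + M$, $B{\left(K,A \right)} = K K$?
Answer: $144$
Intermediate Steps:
$B{\left(K,A \right)} = K^{2}$
$J{\left(M,Y \right)} = 5 + 2 M$ ($J{\left(M,Y \right)} = \left(5 + M\right) + M = 5 + 2 M$)
$N{\left(U \right)} = 3 - U$
$D{\left(l,Z \right)} = Z^{2} \left(3 - Z\right)$ ($D{\left(l,Z \right)} = \left(3 - Z\right) Z Z = Z \left(3 - Z\right) Z = Z^{2} \left(3 - Z\right)$)
$D{\left(5,J{\left(p{\left(1,5 \right)},-3 \right)} \right)} B{\left(6,-3 \right)} = \left(5 + 2 \left(-3\right)\right)^{2} \left(3 - \left(5 + 2 \left(-3\right)\right)\right) 6^{2} = \left(5 - 6\right)^{2} \left(3 - \left(5 - 6\right)\right) 36 = \left(-1\right)^{2} \left(3 - -1\right) 36 = 1 \left(3 + 1\right) 36 = 1 \cdot 4 \cdot 36 = 4 \cdot 36 = 144$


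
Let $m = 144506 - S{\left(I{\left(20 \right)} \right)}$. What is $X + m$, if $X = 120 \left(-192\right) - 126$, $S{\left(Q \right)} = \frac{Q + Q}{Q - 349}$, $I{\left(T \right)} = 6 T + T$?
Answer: $\frac{25360340}{209} \approx 1.2134 \cdot 10^{5}$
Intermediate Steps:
$I{\left(T \right)} = 7 T$
$S{\left(Q \right)} = \frac{2 Q}{-349 + Q}$
$X = -23166$ ($X = -23040 - 126 = -23166$)
$m = \frac{30202034}{209}$ ($m = 144506 - \frac{2 \cdot 7 \cdot 20}{-349 + 7 \cdot 20} = 144506 - 2 \cdot 140 \frac{1}{-349 + 140} = 144506 - 2 \cdot 140 \frac{1}{-209} = 144506 - 2 \cdot 140 \left(- \frac{1}{209}\right) = 144506 - - \frac{280}{209} = 144506 + \frac{280}{209} = \frac{30202034}{209} \approx 1.4451 \cdot 10^{5}$)
$X + m = -23166 + \frac{30202034}{209} = \frac{25360340}{209}$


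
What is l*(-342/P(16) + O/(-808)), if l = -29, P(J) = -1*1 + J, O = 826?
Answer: 1395509/2020 ≈ 690.85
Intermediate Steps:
P(J) = -1 + J
l*(-342/P(16) + O/(-808)) = -29*(-342/(-1 + 16) + 826/(-808)) = -29*(-342/15 + 826*(-1/808)) = -29*(-342*1/15 - 413/404) = -29*(-114/5 - 413/404) = -29*(-48121/2020) = 1395509/2020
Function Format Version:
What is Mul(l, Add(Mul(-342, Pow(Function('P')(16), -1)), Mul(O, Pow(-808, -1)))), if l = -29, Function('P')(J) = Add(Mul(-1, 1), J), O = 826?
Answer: Rational(1395509, 2020) ≈ 690.85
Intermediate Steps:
Function('P')(J) = Add(-1, J)
Mul(l, Add(Mul(-342, Pow(Function('P')(16), -1)), Mul(O, Pow(-808, -1)))) = Mul(-29, Add(Mul(-342, Pow(Add(-1, 16), -1)), Mul(826, Pow(-808, -1)))) = Mul(-29, Add(Mul(-342, Pow(15, -1)), Mul(826, Rational(-1, 808)))) = Mul(-29, Add(Mul(-342, Rational(1, 15)), Rational(-413, 404))) = Mul(-29, Add(Rational(-114, 5), Rational(-413, 404))) = Mul(-29, Rational(-48121, 2020)) = Rational(1395509, 2020)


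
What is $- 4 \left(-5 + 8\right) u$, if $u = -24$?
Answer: $288$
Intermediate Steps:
$- 4 \left(-5 + 8\right) u = - 4 \left(-5 + 8\right) \left(-24\right) = \left(-4\right) 3 \left(-24\right) = \left(-12\right) \left(-24\right) = 288$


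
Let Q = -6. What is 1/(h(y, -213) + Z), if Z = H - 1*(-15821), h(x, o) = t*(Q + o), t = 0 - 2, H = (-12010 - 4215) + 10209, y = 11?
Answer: 1/10243 ≈ 9.7628e-5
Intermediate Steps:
H = -6016 (H = -16225 + 10209 = -6016)
t = -2
h(x, o) = 12 - 2*o (h(x, o) = -2*(-6 + o) = 12 - 2*o)
Z = 9805 (Z = -6016 - 1*(-15821) = -6016 + 15821 = 9805)
1/(h(y, -213) + Z) = 1/((12 - 2*(-213)) + 9805) = 1/((12 + 426) + 9805) = 1/(438 + 9805) = 1/10243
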